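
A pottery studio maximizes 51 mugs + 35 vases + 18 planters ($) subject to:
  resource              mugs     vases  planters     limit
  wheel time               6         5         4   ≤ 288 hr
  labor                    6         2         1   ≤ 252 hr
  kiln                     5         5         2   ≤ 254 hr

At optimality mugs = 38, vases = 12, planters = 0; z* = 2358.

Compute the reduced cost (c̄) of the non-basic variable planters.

-8.5

Check each constraint at x*: wheel time 288/288 (tight); labor 252/252 (tight); kiln 250/254 (slack 4).
Slack constraints have shadow price 0 (complementary slackness).
The binding rows give the dual system: 6·y_wheel time + 6·y_labor = 51 and 5·y_wheel time + 2·y_labor = 35.
Solving: y_wheel time = 6, y_labor = 2.5.
Reduced cost of planters: c₃ − yᵀa₃ = 18 − (6·4 + 2.5·1) = 18 − 26.5 = -8.5.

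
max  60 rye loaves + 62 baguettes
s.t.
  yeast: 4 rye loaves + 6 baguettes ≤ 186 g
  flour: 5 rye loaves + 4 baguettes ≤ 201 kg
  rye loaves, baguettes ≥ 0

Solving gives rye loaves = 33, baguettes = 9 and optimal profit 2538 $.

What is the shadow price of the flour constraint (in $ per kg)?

8

Check each constraint at x*: yeast 186/186 (tight); flour 201/201 (tight).
The binding rows give the dual system: 4·y_yeast + 5·y_flour = 60 and 6·y_yeast + 4·y_flour = 62.
Solving: y_yeast = 5, y_flour = 8.
Shadow price of flour = 8.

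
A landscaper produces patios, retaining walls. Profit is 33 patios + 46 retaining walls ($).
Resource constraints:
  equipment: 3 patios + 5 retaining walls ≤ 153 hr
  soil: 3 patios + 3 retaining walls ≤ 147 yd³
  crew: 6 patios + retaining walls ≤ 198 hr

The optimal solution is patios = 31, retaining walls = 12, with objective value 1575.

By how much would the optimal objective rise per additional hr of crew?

1

At the optimum: equipment uses 153 of 153 (binding); soil uses 129 of 147 (slack = 18); crew uses 198 of 198 (binding).
Since soil is not tight, its dual is 0.
The binding rows give the dual system: 3·y_equipment + 6·y_crew = 33 and 5·y_equipment + 1·y_crew = 46.
→ y_equipment = 9 and y_crew = 1.
Shadow price of crew = 1.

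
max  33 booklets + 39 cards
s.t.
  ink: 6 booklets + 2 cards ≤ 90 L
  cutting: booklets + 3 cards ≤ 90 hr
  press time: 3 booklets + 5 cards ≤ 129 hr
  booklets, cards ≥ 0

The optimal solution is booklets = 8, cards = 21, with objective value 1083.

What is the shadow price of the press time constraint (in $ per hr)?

Check each constraint at x*: ink 90/90 (tight); cutting 71/90 (slack 19); press time 129/129 (tight).
Since cutting is not tight, its dual is 0.
From A_Bᵀ y = c: 6·y_ink + 3·y_press time = 33; 2·y_ink + 5·y_press time = 39.
→ y_ink = 2 and y_press time = 7.
Shadow price of press time = 7.

7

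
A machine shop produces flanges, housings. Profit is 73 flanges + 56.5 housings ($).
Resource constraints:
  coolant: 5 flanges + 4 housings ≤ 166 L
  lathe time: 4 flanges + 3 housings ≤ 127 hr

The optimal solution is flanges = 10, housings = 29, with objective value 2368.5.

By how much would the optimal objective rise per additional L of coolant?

7

At the optimum: coolant uses 166 of 166 (binding); lathe time uses 127 of 127 (binding).
Dual feasibility on the basic columns requires 5·y_coolant + 4·y_lathe time = 73, 4·y_coolant + 3·y_lathe time = 56.5.
→ y_coolant = 7 and y_lathe time = 9.5.
Shadow price of coolant = 7.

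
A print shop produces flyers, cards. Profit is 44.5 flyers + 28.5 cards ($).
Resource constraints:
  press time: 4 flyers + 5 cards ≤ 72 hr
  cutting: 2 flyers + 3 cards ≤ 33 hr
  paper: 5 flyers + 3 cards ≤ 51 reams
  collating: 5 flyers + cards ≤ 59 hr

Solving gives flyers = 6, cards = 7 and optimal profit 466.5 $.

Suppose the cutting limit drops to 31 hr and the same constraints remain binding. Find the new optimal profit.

At the optimum: press time uses 59 of 72 (slack = 13); cutting uses 33 of 33 (binding); paper uses 51 of 51 (binding); collating uses 37 of 59 (slack = 22).
By complementary slackness, y = 0 for the non-binding constraints.
The binding rows give the dual system: 2·y_cutting + 5·y_paper = 44.5 and 3·y_cutting + 3·y_paper = 28.5.
→ y_cutting = 1 and y_paper = 8.5.
Δz = y_cutting·Δb = 1 × (-2) = -2, so new z* = 466.5 − 2 = 464.5.

464.5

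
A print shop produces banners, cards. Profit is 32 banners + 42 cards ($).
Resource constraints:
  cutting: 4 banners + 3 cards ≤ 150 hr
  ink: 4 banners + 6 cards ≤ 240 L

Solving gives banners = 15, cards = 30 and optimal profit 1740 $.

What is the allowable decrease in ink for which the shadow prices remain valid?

Binding constraints: cutting, ink. The basis is B = [[4,3],[4,6]] with det 12.
Per unit decrease in ink, x* moves by d = (0.25, -0.3333).
The basis stays optimal until cards reaches 0; allowable decrease = 90 L.

90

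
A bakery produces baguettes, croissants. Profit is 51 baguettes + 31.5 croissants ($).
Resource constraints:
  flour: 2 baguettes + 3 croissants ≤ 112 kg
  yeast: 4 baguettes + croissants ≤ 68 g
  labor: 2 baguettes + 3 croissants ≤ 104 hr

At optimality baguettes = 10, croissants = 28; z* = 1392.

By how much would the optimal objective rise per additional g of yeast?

Binding: yeast and labor. Non-binding: flour (8 unused).
Slack constraints have shadow price 0 (complementary slackness).
The binding rows give the dual system: 4·y_yeast + 2·y_labor = 51 and 1·y_yeast + 3·y_labor = 31.5.
Solving: y_yeast = 9, y_labor = 7.5.
Shadow price of yeast = 9.

9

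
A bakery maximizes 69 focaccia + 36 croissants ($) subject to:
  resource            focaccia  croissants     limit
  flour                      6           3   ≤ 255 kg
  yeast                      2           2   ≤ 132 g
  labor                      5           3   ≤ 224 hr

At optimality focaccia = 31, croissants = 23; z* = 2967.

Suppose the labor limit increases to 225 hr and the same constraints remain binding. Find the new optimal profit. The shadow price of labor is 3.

Δb = 1, so new z* = 2967 + (3)·(1) = 2967 + 3 = 2970.

2970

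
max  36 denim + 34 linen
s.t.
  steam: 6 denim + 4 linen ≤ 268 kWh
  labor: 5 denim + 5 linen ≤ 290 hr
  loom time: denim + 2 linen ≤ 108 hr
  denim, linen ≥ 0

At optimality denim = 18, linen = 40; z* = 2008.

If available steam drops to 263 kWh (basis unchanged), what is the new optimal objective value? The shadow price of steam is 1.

2003

Δb = -5, so new z* = 2008 + (1)·(-5) = 2008 − 5 = 2003.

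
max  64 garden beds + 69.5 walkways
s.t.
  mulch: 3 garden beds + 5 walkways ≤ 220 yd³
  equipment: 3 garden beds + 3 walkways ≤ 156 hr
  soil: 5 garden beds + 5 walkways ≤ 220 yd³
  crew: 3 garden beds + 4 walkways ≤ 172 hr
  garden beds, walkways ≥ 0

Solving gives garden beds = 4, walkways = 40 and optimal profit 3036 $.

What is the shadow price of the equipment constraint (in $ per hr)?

0

Check each constraint at x*: mulch 212/220 (slack 8); equipment 132/156 (slack 24); soil 220/220 (tight); crew 172/172 (tight).
Slack constraints have shadow price 0 (complementary slackness).
The binding rows give the dual system: 5·y_soil + 3·y_crew = 64 and 5·y_soil + 4·y_crew = 69.5.
This yields shadow prices y_soil = 9.5, y_crew = 5.5.
Shadow price of equipment = 0.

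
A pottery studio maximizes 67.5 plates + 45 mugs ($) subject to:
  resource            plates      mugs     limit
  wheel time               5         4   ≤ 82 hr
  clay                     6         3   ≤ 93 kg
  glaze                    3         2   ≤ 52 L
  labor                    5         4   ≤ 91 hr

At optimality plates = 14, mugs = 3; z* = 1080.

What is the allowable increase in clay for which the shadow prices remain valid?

Binding constraints: wheel time, clay. The basis is B = [[5,4],[6,3]] with det -9.
Per unit increase in clay, x* moves by d = (0.4444, -0.5556).
The basis stays optimal until mugs reaches 0; allowable increase = 5.4 kg.

5.4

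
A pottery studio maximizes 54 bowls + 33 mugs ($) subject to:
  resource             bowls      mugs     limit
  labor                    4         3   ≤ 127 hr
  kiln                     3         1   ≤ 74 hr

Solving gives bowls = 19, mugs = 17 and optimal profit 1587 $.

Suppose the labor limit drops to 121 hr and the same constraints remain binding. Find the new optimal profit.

Check each constraint at x*: labor 127/127 (tight); kiln 74/74 (tight).
From A_Bᵀ y = c: 4·y_labor + 3·y_kiln = 54; 3·y_labor + 1·y_kiln = 33.
→ y_labor = 9 and y_kiln = 6.
Δz = y_labor·Δb = 9 × (-6) = -54, so new z* = 1587 − 54 = 1533.

1533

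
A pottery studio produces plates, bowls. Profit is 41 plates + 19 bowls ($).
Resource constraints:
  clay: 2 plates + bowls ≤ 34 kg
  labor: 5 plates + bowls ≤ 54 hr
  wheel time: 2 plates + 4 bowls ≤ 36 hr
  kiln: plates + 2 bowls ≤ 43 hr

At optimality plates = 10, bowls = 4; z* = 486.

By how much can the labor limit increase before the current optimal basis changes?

Binding constraints: labor, wheel time. The basis is B = [[5,1],[2,4]] with det 18.
Per unit increase in labor, x* moves by d = (0.2222, -0.1111).
The basis stays optimal until clay becomes binding; allowable increase = 30 hr.

30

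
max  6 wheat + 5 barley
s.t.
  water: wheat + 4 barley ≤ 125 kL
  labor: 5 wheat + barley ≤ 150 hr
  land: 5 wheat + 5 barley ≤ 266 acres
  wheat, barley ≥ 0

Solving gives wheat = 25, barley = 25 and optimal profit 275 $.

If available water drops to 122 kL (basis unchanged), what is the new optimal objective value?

272

Binding: water and labor. Non-binding: land (16 unused).
By complementary slackness, y = 0 for the non-binding constraint.
From A_Bᵀ y = c: 1·y_water + 5·y_labor = 6; 4·y_water + 1·y_labor = 5.
This yields shadow prices y_water = 1, y_labor = 1.
Δz = y_water·Δb = 1 × (-3) = -3, so new z* = 275 − 3 = 272.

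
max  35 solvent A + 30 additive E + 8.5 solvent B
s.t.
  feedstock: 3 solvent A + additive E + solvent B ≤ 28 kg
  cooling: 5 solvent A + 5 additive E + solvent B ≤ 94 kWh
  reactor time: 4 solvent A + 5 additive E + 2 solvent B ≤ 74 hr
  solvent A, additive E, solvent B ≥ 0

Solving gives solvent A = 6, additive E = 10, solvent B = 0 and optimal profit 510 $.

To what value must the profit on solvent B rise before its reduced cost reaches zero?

15

Check each constraint at x*: feedstock 28/28 (tight); cooling 80/94 (slack 14); reactor time 74/74 (tight).
By complementary slackness, y = 0 for the non-binding constraint.
The binding rows give the dual system: 3·y_feedstock + 4·y_reactor time = 35 and 1·y_feedstock + 5·y_reactor time = 30.
→ y_feedstock = 5 and y_reactor time = 5.
solvent B enters the basis when its profit ≥ yᵀa₃ = 5·1 + 5·2 = 15.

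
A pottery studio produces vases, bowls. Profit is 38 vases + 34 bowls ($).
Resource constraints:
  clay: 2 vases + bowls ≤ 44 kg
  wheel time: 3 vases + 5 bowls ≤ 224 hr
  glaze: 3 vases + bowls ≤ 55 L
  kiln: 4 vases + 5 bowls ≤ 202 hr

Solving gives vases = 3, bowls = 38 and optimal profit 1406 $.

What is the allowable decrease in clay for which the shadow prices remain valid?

Binding constraints: clay, kiln. The basis is B = [[2,1],[4,5]] with det 6.
Per unit decrease in clay, x* moves by d = (-0.8333, 0.6667).
The basis stays optimal until vases reaches 0; allowable decrease = 3.6 kg.

3.6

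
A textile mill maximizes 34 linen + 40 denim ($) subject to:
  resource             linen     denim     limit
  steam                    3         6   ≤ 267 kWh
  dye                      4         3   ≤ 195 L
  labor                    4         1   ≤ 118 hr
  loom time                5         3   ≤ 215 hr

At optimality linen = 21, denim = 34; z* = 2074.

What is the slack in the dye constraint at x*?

dye used = 4·21 + 3·34 = 186; slack = 195 − 186 = 9.

9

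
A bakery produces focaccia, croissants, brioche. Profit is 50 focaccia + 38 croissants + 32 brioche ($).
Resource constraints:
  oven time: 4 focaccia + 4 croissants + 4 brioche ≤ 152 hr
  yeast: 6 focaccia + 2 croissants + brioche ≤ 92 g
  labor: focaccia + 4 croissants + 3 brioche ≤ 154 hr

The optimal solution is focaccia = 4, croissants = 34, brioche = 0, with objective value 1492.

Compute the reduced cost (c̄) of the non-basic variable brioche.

-3

At the optimum: oven time uses 152 of 152 (binding); yeast uses 92 of 92 (binding); labor uses 140 of 154 (slack = 14).
By complementary slackness, y = 0 for the non-binding constraint.
The binding rows give the dual system: 4·y_oven time + 6·y_yeast = 50 and 4·y_oven time + 2·y_yeast = 38.
Solving: y_oven time = 8, y_yeast = 3.
Reduced cost of brioche: c₃ − yᵀa₃ = 32 − (8·4 + 3·1) = 32 − 35 = -3.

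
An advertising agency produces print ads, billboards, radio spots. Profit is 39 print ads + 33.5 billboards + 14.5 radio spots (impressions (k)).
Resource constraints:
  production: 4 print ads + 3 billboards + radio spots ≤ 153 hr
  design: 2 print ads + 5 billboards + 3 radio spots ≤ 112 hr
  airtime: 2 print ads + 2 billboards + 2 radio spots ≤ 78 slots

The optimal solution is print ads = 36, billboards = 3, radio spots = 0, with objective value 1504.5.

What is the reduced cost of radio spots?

-8

At the optimum: production uses 153 of 153 (binding); design uses 87 of 112 (slack = 25); airtime uses 78 of 78 (binding).
Since design is not tight, its dual is 0.
From A_Bᵀ y = c: 4·y_production + 2·y_airtime = 39; 3·y_production + 2·y_airtime = 33.5.
Solving: y_production = 5.5, y_airtime = 8.5.
Reduced cost of radio spots: c₃ − yᵀa₃ = 14.5 − (5.5·1 + 8.5·2) = 14.5 − 22.5 = -8.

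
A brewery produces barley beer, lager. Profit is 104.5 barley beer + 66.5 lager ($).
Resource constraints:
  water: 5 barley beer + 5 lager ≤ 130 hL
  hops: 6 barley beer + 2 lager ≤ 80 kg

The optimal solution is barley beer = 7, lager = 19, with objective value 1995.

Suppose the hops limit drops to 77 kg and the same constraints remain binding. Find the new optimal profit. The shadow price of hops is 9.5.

Δb = -3, so new z* = 1995 + (9.5)·(-3) = 1995 − 28.5 = 1966.5.

1966.5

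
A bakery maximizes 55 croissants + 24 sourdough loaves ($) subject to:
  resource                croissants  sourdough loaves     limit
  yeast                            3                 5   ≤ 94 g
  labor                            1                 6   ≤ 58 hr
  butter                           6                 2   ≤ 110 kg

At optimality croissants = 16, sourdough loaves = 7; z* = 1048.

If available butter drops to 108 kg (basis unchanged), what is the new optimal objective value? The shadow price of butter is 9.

Δb = -2, so new z* = 1048 + (9)·(-2) = 1048 − 18 = 1030.

1030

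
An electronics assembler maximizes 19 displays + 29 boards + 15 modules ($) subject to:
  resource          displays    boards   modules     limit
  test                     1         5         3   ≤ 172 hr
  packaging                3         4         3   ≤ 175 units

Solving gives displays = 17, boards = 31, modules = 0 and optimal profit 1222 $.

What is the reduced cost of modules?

-6

Check each constraint at x*: test 172/172 (tight); packaging 175/175 (tight).
From A_Bᵀ y = c: 1·y_test + 3·y_packaging = 19; 5·y_test + 4·y_packaging = 29.
Solving: y_test = 1, y_packaging = 6.
Reduced cost of modules: c₃ − yᵀa₃ = 15 − (1·3 + 6·3) = 15 − 21 = -6.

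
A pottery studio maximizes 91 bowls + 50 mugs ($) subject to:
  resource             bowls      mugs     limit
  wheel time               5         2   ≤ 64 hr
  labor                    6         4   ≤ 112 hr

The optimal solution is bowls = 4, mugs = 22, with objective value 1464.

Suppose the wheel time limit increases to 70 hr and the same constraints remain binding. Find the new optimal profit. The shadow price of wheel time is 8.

1512

Δb = 6, so new z* = 1464 + (8)·(6) = 1464 + 48 = 1512.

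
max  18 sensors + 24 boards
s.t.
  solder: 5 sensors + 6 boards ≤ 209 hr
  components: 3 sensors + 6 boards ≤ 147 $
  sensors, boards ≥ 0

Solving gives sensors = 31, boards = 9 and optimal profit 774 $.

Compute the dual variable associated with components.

Check each constraint at x*: solder 209/209 (tight); components 147/147 (tight).
Dual feasibility on the basic columns requires 5·y_solder + 3·y_components = 18, 6·y_solder + 6·y_components = 24.
This yields shadow prices y_solder = 3, y_components = 1.
Shadow price of components = 1.

1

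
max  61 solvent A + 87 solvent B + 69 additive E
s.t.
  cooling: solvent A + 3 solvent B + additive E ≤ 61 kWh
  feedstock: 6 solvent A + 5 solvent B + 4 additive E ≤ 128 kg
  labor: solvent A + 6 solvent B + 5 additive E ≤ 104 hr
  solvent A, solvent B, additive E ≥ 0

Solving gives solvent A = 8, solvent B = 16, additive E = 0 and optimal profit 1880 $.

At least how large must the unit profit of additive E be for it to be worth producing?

71

Check each constraint at x*: cooling 56/61 (slack 5); feedstock 128/128 (tight); labor 104/104 (tight).
Slack constraints have shadow price 0 (complementary slackness).
Dual feasibility on the basic columns requires 6·y_feedstock + 1·y_labor = 61, 5·y_feedstock + 6·y_labor = 87.
Solving: y_feedstock = 9, y_labor = 7.
additive E enters the basis when its profit ≥ yᵀa₃ = 9·4 + 7·5 = 71.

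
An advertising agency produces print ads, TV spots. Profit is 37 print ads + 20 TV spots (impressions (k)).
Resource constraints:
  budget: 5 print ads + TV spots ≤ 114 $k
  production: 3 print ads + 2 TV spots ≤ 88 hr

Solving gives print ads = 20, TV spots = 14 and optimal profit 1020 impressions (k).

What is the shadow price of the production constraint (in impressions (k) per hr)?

9

Both budget and production are binding at x*.
Dual feasibility on the basic columns requires 5·y_budget + 3·y_production = 37, 1·y_budget + 2·y_production = 20.
This yields shadow prices y_budget = 2, y_production = 9.
Shadow price of production = 9.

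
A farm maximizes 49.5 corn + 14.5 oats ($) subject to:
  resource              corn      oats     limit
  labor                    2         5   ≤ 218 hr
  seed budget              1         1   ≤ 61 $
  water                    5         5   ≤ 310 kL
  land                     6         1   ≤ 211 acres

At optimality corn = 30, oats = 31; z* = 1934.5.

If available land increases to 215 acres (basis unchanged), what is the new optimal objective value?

At the optimum: labor uses 215 of 218 (slack = 3); seed budget uses 61 of 61 (binding); water uses 305 of 310 (slack = 5); land uses 211 of 211 (binding).
Since labor, water are not tight, their duals are 0.
The binding rows give the dual system: 1·y_seed budget + 6·y_land = 49.5 and 1·y_seed budget + 1·y_land = 14.5.
→ y_seed budget = 7.5 and y_land = 7.
Δz = y_land·Δb = 7 × (4) = 28, so new z* = 1934.5 + 28 = 1962.5.

1962.5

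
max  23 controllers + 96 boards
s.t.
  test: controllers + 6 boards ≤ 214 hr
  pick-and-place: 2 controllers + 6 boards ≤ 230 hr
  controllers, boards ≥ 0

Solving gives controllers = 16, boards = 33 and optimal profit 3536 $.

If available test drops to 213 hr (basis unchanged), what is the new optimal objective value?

At the optimum: test uses 214 of 214 (binding); pick-and-place uses 230 of 230 (binding).
Dual feasibility on the basic columns requires 1·y_test + 2·y_pick-and-place = 23, 6·y_test + 6·y_pick-and-place = 96.
→ y_test = 9 and y_pick-and-place = 7.
Δz = y_test·Δb = 9 × (-1) = -9, so new z* = 3536 − 9 = 3527.

3527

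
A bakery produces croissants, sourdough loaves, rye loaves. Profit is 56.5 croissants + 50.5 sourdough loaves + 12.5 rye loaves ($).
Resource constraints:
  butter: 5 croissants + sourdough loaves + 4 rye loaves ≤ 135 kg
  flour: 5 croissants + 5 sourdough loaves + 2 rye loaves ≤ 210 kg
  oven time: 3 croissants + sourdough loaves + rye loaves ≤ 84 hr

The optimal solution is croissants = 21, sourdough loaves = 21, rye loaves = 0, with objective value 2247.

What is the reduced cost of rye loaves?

-9.5

At the optimum: butter uses 126 of 135 (slack = 9); flour uses 210 of 210 (binding); oven time uses 84 of 84 (binding).
By complementary slackness, y = 0 for the non-binding constraint.
From A_Bᵀ y = c: 5·y_flour + 3·y_oven time = 56.5; 5·y_flour + 1·y_oven time = 50.5.
This yields shadow prices y_flour = 9.5, y_oven time = 3.
Reduced cost of rye loaves: c₃ − yᵀa₃ = 12.5 − (9.5·2 + 3·1) = 12.5 − 22 = -9.5.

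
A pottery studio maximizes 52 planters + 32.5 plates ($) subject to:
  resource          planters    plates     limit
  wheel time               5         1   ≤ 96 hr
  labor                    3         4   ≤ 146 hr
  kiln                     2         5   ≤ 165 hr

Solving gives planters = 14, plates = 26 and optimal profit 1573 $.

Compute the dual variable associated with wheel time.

Check each constraint at x*: wheel time 96/96 (tight); labor 146/146 (tight); kiln 158/165 (slack 7).
Slack constraints have shadow price 0 (complementary slackness).
From A_Bᵀ y = c: 5·y_wheel time + 3·y_labor = 52; 1·y_wheel time + 4·y_labor = 32.5.
Solving: y_wheel time = 6.5, y_labor = 6.5.
Shadow price of wheel time = 6.5.

6.5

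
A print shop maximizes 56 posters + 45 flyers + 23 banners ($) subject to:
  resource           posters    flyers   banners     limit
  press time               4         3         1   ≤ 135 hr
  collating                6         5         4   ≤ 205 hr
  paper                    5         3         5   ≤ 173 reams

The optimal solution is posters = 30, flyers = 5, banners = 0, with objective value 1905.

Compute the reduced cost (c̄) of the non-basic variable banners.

-6

Binding: press time and collating. Non-binding: paper (8 unused).
Since paper is not tight, its dual is 0.
The binding rows give the dual system: 4·y_press time + 6·y_collating = 56 and 3·y_press time + 5·y_collating = 45.
Solving: y_press time = 5, y_collating = 6.
Reduced cost of banners: c₃ − yᵀa₃ = 23 − (5·1 + 6·4) = 23 − 29 = -6.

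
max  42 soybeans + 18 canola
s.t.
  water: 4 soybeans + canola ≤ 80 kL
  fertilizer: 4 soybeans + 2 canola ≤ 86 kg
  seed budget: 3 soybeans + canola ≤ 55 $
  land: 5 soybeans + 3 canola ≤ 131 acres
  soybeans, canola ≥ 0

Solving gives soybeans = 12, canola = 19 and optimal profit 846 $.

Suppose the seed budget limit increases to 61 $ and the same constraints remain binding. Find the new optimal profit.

Check each constraint at x*: water 67/80 (slack 13); fertilizer 86/86 (tight); seed budget 55/55 (tight); land 117/131 (slack 14).
By complementary slackness, y = 0 for the non-binding constraints.
The binding rows give the dual system: 4·y_fertilizer + 3·y_seed budget = 42 and 2·y_fertilizer + 1·y_seed budget = 18.
→ y_fertilizer = 6 and y_seed budget = 6.
Δz = y_seed budget·Δb = 6 × (6) = 36, so new z* = 846 + 36 = 882.

882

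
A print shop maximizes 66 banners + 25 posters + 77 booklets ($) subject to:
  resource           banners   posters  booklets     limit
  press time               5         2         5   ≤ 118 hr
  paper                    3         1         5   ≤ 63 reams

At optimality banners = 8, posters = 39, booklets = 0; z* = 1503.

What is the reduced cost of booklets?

-3

Check each constraint at x*: press time 118/118 (tight); paper 63/63 (tight).
From A_Bᵀ y = c: 5·y_press time + 3·y_paper = 66; 2·y_press time + 1·y_paper = 25.
This yields shadow prices y_press time = 9, y_paper = 7.
Reduced cost of booklets: c₃ − yᵀa₃ = 77 − (9·5 + 7·5) = 77 − 80 = -3.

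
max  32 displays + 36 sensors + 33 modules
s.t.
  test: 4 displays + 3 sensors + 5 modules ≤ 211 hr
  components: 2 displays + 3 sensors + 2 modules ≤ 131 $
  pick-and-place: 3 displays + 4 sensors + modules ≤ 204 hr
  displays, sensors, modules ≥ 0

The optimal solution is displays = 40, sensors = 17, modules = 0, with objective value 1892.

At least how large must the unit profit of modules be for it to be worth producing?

Binding: test and components. Non-binding: pick-and-place (16 unused).
Since pick-and-place is not tight, its dual is 0.
From A_Bᵀ y = c: 4·y_test + 2·y_components = 32; 3·y_test + 3·y_components = 36.
This yields shadow prices y_test = 4, y_components = 8.
modules enters the basis when its profit ≥ yᵀa₃ = 4·5 + 8·2 = 36.

36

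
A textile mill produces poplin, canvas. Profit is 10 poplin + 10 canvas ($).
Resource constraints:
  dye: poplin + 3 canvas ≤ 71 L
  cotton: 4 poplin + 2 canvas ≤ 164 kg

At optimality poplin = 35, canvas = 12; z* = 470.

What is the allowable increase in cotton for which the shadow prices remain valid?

120

Binding constraints: dye, cotton. The basis is B = [[1,3],[4,2]] with det -10.
Per unit increase in cotton, x* moves by d = (0.3, -0.1).
The basis stays optimal until canvas reaches 0; allowable increase = 120 kg.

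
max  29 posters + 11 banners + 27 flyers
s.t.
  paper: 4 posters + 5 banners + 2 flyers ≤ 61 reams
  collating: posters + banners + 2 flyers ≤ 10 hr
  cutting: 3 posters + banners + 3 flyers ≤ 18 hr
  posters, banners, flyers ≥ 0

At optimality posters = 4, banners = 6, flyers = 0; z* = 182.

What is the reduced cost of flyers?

-4

Binding: collating and cutting. Non-binding: paper (15 unused).
By complementary slackness, y = 0 for the non-binding constraint.
Dual feasibility on the basic columns requires 1·y_collating + 3·y_cutting = 29, 1·y_collating + 1·y_cutting = 11.
This yields shadow prices y_collating = 2, y_cutting = 9.
Reduced cost of flyers: c₃ − yᵀa₃ = 27 − (2·2 + 9·3) = 27 − 31 = -4.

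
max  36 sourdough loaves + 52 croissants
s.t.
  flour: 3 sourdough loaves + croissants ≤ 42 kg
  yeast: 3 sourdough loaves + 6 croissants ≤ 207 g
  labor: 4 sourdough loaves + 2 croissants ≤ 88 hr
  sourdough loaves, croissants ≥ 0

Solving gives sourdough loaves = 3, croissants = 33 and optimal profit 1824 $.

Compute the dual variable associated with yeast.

At the optimum: flour uses 42 of 42 (binding); yeast uses 207 of 207 (binding); labor uses 78 of 88 (slack = 10).
By complementary slackness, y = 0 for the non-binding constraint.
Dual feasibility on the basic columns requires 3·y_flour + 3·y_yeast = 36, 1·y_flour + 6·y_yeast = 52.
This yields shadow prices y_flour = 4, y_yeast = 8.
Shadow price of yeast = 8.

8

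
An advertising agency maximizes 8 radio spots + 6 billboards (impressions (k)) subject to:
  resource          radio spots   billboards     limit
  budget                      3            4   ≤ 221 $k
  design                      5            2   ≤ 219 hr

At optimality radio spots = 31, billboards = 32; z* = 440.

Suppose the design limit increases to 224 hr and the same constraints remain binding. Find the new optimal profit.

445

Check each constraint at x*: budget 221/221 (tight); design 219/219 (tight).
From A_Bᵀ y = c: 3·y_budget + 5·y_design = 8; 4·y_budget + 2·y_design = 6.
This yields shadow prices y_budget = 1, y_design = 1.
Δz = y_design·Δb = 1 × (5) = 5, so new z* = 440 + 5 = 445.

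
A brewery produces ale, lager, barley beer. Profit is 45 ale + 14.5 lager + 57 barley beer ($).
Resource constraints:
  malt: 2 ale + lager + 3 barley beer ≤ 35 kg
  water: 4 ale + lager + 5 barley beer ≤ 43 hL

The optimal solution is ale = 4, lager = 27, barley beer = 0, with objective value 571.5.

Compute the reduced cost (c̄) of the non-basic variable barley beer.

-2.5

Both malt and water are binding at x*.
Dual feasibility on the basic columns requires 2·y_malt + 4·y_water = 45, 1·y_malt + 1·y_water = 14.5.
This yields shadow prices y_malt = 6.5, y_water = 8.
Reduced cost of barley beer: c₃ − yᵀa₃ = 57 − (6.5·3 + 8·5) = 57 − 59.5 = -2.5.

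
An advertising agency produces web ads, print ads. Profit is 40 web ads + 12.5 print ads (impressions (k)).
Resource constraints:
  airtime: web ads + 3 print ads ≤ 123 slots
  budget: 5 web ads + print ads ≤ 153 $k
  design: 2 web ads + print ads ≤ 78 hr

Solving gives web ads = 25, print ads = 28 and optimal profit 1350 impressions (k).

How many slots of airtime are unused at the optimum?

14

airtime used = 1·25 + 3·28 = 109; slack = 123 − 109 = 14.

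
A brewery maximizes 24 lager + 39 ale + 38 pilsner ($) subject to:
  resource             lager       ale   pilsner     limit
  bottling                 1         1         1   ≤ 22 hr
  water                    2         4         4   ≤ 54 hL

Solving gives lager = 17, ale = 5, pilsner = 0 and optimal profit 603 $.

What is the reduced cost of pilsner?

Both bottling and water are binding at x*.
The binding rows give the dual system: 1·y_bottling + 2·y_water = 24 and 1·y_bottling + 4·y_water = 39.
→ y_bottling = 9 and y_water = 7.5.
Reduced cost of pilsner: c₃ − yᵀa₃ = 38 − (9·1 + 7.5·4) = 38 − 39 = -1.

-1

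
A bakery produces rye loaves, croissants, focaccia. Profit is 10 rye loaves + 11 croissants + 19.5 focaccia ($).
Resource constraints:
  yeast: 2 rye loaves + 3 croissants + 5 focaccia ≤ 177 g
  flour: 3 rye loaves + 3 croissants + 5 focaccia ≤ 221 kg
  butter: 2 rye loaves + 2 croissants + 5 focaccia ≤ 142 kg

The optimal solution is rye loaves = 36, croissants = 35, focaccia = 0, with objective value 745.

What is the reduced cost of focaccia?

-5.5

Binding: yeast and butter. Non-binding: flour (8 unused).
By complementary slackness, y = 0 for the non-binding constraint.
From A_Bᵀ y = c: 2·y_yeast + 2·y_butter = 10; 3·y_yeast + 2·y_butter = 11.
→ y_yeast = 1 and y_butter = 4.
Reduced cost of focaccia: c₃ − yᵀa₃ = 19.5 − (1·5 + 4·5) = 19.5 − 25 = -5.5.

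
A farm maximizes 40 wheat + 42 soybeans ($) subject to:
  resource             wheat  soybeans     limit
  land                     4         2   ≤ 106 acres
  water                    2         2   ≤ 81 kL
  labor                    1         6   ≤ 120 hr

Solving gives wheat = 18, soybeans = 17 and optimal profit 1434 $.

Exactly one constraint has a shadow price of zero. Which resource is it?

water

land: 106/106 (binding)
water: 70/81 (slack 11)
labor: 120/120 (binding)
By complementary slackness, a constraint with positive slack has shadow price 0 → water.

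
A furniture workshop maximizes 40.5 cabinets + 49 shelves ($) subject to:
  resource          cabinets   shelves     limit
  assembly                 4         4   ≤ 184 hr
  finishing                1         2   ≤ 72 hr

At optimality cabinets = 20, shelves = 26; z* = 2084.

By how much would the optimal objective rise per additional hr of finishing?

8.5

Check each constraint at x*: assembly 184/184 (tight); finishing 72/72 (tight).
From A_Bᵀ y = c: 4·y_assembly + 1·y_finishing = 40.5; 4·y_assembly + 2·y_finishing = 49.
Solving: y_assembly = 8, y_finishing = 8.5.
Shadow price of finishing = 8.5.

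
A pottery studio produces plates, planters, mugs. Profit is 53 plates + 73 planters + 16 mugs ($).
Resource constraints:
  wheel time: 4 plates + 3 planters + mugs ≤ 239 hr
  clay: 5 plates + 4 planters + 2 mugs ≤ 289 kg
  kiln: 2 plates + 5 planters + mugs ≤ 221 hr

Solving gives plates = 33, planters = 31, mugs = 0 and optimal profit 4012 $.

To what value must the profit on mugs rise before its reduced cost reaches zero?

23

Check each constraint at x*: wheel time 225/239 (slack 14); clay 289/289 (tight); kiln 221/221 (tight).
By complementary slackness, y = 0 for the non-binding constraint.
Dual feasibility on the basic columns requires 5·y_clay + 2·y_kiln = 53, 4·y_clay + 5·y_kiln = 73.
→ y_clay = 7 and y_kiln = 9.
mugs enters the basis when its profit ≥ yᵀa₃ = 7·2 + 9·1 = 23.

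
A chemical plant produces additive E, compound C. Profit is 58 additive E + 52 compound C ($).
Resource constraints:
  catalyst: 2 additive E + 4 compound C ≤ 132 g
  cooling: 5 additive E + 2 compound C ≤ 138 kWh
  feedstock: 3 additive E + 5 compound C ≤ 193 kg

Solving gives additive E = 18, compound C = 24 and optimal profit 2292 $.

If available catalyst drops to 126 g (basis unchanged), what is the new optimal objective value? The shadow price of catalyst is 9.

2238

Δb = -6, so new z* = 2292 + (9)·(-6) = 2292 − 54 = 2238.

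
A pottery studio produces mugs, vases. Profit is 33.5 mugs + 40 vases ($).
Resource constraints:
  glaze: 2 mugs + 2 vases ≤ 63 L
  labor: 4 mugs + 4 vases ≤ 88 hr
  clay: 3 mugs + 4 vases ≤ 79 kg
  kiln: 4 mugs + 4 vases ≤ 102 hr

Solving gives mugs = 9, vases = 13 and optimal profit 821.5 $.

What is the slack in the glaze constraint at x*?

glaze used = 2·9 + 2·13 = 44; slack = 63 − 44 = 19.

19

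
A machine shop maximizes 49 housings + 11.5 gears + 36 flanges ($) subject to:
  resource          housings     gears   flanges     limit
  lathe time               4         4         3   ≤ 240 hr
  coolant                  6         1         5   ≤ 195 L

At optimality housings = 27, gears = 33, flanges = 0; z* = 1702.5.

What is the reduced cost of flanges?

Check each constraint at x*: lathe time 240/240 (tight); coolant 195/195 (tight).
Dual feasibility on the basic columns requires 4·y_lathe time + 6·y_coolant = 49, 4·y_lathe time + 1·y_coolant = 11.5.
This yields shadow prices y_lathe time = 1, y_coolant = 7.5.
Reduced cost of flanges: c₃ − yᵀa₃ = 36 − (1·3 + 7.5·5) = 36 − 40.5 = -4.5.

-4.5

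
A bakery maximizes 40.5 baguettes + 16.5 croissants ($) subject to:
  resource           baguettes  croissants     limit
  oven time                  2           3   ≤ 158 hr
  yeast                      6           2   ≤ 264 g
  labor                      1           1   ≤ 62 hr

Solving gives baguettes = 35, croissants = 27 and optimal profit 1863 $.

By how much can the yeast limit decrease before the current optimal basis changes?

28

Binding constraints: yeast, labor. The basis is B = [[6,2],[1,1]] with det 4.
Per unit decrease in yeast, x* moves by d = (-0.25, 0.25).
The basis stays optimal until oven time becomes binding; allowable decrease = 28 g.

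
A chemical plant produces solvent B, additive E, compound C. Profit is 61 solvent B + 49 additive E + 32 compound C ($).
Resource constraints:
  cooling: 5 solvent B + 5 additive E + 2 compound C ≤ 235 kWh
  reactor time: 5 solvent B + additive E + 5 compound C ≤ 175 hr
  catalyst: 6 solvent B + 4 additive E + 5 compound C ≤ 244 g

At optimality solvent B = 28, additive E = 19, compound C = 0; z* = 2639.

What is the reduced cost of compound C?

At the optimum: cooling uses 235 of 235 (binding); reactor time uses 159 of 175 (slack = 16); catalyst uses 244 of 244 (binding).
Since reactor time is not tight, its dual is 0.
The binding rows give the dual system: 5·y_cooling + 6·y_catalyst = 61 and 5·y_cooling + 4·y_catalyst = 49.
This yields shadow prices y_cooling = 5, y_catalyst = 6.
Reduced cost of compound C: c₃ − yᵀa₃ = 32 − (5·2 + 6·5) = 32 − 40 = -8.

-8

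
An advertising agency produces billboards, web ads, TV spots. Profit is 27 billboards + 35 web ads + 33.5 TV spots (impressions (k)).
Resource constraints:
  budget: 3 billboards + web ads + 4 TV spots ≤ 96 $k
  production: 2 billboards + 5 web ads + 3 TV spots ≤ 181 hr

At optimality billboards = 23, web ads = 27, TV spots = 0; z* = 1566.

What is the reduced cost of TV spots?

Check each constraint at x*: budget 96/96 (tight); production 181/181 (tight).
Dual feasibility on the basic columns requires 3·y_budget + 2·y_production = 27, 1·y_budget + 5·y_production = 35.
This yields shadow prices y_budget = 5, y_production = 6.
Reduced cost of TV spots: c₃ − yᵀa₃ = 33.5 − (5·4 + 6·3) = 33.5 − 38 = -4.5.

-4.5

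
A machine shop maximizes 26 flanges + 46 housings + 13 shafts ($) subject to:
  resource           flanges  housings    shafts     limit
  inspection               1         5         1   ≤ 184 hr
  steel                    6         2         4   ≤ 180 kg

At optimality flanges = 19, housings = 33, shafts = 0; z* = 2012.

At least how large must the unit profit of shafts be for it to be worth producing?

At the optimum: inspection uses 184 of 184 (binding); steel uses 180 of 180 (binding).
Dual feasibility on the basic columns requires 1·y_inspection + 6·y_steel = 26, 5·y_inspection + 2·y_steel = 46.
→ y_inspection = 8 and y_steel = 3.
shafts enters the basis when its profit ≥ yᵀa₃ = 8·1 + 3·4 = 20.

20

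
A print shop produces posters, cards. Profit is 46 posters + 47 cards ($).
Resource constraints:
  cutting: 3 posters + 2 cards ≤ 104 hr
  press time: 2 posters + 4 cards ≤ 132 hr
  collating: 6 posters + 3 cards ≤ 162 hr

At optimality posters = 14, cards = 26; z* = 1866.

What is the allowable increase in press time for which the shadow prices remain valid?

Binding constraints: press time, collating. The basis is B = [[2,4],[6,3]] with det -18.
Per unit increase in press time, x* moves by d = (-0.1667, 0.3333).
The basis stays optimal until cutting becomes binding; allowable increase = 60 hr.

60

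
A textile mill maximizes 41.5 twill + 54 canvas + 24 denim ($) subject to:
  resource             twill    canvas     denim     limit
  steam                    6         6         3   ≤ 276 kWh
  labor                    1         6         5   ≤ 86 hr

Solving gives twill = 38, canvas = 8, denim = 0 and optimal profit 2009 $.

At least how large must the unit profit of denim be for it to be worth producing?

Check each constraint at x*: steam 276/276 (tight); labor 86/86 (tight).
From A_Bᵀ y = c: 6·y_steam + 1·y_labor = 41.5; 6·y_steam + 6·y_labor = 54.
This yields shadow prices y_steam = 6.5, y_labor = 2.5.
denim enters the basis when its profit ≥ yᵀa₃ = 6.5·3 + 2.5·5 = 32.

32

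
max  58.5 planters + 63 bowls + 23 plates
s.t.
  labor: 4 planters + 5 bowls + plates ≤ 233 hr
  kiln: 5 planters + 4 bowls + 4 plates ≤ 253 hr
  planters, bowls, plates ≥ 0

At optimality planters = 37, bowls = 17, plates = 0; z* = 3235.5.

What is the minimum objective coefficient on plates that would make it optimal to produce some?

27

Check each constraint at x*: labor 233/233 (tight); kiln 253/253 (tight).
The binding rows give the dual system: 4·y_labor + 5·y_kiln = 58.5 and 5·y_labor + 4·y_kiln = 63.
This yields shadow prices y_labor = 9, y_kiln = 4.5.
plates enters the basis when its profit ≥ yᵀa₃ = 9·1 + 4.5·4 = 27.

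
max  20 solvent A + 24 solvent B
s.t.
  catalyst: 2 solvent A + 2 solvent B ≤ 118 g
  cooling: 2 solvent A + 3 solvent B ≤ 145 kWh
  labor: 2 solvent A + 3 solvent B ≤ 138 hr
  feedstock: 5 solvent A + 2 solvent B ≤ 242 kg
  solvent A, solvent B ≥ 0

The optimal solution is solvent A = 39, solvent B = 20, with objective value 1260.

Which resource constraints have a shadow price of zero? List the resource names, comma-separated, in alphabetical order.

cooling, feedstock

catalyst: 118/118 (binding)
cooling: 138/145 (slack 7)
labor: 138/138 (binding)
feedstock: 235/242 (slack 7)
By complementary slackness, a constraint with positive slack has shadow price 0 → cooling, feedstock.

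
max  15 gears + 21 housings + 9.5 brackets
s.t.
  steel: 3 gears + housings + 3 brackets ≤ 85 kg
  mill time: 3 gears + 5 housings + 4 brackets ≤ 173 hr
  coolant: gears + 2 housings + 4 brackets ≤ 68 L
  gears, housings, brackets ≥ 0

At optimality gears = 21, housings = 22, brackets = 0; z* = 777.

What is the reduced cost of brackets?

-9.5

Check each constraint at x*: steel 85/85 (tight); mill time 173/173 (tight); coolant 65/68 (slack 3).
By complementary slackness, y = 0 for the non-binding constraint.
The binding rows give the dual system: 3·y_steel + 3·y_mill time = 15 and 1·y_steel + 5·y_mill time = 21.
This yields shadow prices y_steel = 1, y_mill time = 4.
Reduced cost of brackets: c₃ − yᵀa₃ = 9.5 − (1·3 + 4·4) = 9.5 − 19 = -9.5.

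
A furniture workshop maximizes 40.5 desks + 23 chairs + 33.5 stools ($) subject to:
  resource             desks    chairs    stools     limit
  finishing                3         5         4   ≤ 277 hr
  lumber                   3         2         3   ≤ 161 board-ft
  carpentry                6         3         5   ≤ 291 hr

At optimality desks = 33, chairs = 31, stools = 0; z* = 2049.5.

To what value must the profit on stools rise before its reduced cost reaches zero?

36.5

At the optimum: finishing uses 254 of 277 (slack = 23); lumber uses 161 of 161 (binding); carpentry uses 291 of 291 (binding).
Slack constraints have shadow price 0 (complementary slackness).
From A_Bᵀ y = c: 3·y_lumber + 6·y_carpentry = 40.5; 2·y_lumber + 3·y_carpentry = 23.
Solving: y_lumber = 5.5, y_carpentry = 4.
stools enters the basis when its profit ≥ yᵀa₃ = 5.5·3 + 4·5 = 36.5.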